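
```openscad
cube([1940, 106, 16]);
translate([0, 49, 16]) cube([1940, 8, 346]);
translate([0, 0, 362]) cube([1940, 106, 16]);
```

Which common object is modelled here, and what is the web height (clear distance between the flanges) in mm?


An I-beam. The web height is 346 mm.

Two wide flanges with a thin centred web — an I-beam. Overall 378 mm minus two 16 mm flanges gives a web of 378 − 2·16 = 346 mm.


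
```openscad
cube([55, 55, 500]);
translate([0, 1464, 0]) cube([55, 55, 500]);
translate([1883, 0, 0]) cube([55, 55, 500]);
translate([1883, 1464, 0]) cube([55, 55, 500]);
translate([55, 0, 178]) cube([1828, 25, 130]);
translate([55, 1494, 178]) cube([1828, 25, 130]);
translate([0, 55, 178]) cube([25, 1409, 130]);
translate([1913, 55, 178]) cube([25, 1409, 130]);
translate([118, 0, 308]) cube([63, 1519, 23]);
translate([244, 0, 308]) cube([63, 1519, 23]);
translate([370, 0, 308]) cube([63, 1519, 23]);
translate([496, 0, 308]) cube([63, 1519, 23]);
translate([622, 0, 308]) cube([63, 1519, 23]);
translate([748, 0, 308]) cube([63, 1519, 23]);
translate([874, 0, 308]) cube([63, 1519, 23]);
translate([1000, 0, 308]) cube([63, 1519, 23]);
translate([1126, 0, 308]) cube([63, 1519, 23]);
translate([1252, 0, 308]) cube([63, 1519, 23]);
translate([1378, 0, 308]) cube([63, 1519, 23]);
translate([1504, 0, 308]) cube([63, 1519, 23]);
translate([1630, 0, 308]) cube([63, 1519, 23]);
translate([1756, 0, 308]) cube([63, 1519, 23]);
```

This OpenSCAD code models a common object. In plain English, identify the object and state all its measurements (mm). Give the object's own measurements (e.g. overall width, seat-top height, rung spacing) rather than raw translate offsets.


A bed frame 1938 mm long (x) by 1519 mm wide (y). Four 55×55 mm corner posts, 500 mm tall, at the corners of the footprint. Four rails of 25 mm thickness and 130 mm height run between adjacent posts with their undersides at z = 178 mm, their outer faces flush with the outside of the frame (the two x-running rails run between the posts' inner faces; the two y-running rails run between the posts' inner faces). 14 slats, each 63 mm wide (x) and 23 mm thick, lie across the top of the two x-running rails, running the full 1519 mm width of the frame in y; along x they sit between the end posts with a 63 mm gap after the −x posts and between neighbouring slats, leaving 64 mm before the +x posts.


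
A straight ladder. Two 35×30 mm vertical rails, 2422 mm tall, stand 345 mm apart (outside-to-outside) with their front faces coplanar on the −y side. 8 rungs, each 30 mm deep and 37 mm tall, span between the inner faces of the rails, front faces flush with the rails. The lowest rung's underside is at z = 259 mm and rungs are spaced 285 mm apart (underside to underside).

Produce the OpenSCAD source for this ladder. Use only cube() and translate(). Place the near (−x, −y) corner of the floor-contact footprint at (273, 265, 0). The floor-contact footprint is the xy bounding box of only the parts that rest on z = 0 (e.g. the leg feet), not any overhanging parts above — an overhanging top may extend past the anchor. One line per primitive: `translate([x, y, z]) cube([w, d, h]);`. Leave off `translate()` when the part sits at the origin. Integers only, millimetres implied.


translate([273, 265, 0]) cube([35, 30, 2422]);
translate([583, 265, 0]) cube([35, 30, 2422]);
translate([308, 265, 259]) cube([275, 30, 37]);
translate([308, 265, 544]) cube([275, 30, 37]);
translate([308, 265, 829]) cube([275, 30, 37]);
translate([308, 265, 1114]) cube([275, 30, 37]);
translate([308, 265, 1399]) cube([275, 30, 37]);
translate([308, 265, 1684]) cube([275, 30, 37]);
translate([308, 265, 1969]) cube([275, 30, 37]);
translate([308, 265, 2254]) cube([275, 30, 37]);


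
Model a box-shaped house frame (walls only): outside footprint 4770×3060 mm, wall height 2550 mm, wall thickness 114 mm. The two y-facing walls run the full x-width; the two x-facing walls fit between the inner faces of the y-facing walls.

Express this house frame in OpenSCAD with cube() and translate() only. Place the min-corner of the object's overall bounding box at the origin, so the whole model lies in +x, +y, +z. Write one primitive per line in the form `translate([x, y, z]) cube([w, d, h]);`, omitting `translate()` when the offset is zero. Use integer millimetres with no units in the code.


cube([4770, 114, 2550]);
translate([0, 2946, 0]) cube([4770, 114, 2550]);
translate([0, 114, 0]) cube([114, 2832, 2550]);
translate([4656, 114, 0]) cube([114, 2832, 2550]);


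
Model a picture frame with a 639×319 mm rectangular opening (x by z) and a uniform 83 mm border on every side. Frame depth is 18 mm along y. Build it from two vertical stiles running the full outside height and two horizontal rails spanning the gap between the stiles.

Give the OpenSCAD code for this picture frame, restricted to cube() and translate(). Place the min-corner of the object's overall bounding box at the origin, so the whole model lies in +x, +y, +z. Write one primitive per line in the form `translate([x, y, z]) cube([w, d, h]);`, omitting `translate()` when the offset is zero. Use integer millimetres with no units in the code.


cube([83, 18, 485]);
translate([722, 0, 0]) cube([83, 18, 485]);
translate([83, 0, 0]) cube([639, 18, 83]);
translate([83, 0, 402]) cube([639, 18, 83]);


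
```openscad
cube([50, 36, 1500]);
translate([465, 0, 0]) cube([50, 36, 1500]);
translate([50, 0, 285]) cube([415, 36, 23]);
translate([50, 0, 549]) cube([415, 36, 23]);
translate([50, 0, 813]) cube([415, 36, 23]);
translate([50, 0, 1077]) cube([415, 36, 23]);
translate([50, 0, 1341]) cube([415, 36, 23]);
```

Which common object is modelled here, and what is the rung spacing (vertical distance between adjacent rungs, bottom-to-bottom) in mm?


A ladder. The rung spacing is 264 mm.

Two tall 50×36 posts with 5 short bars between them — a ladder. Adjacent rungs sit at z = 285 and z = 549, so the spacing is 549 − 285 = 264 mm.


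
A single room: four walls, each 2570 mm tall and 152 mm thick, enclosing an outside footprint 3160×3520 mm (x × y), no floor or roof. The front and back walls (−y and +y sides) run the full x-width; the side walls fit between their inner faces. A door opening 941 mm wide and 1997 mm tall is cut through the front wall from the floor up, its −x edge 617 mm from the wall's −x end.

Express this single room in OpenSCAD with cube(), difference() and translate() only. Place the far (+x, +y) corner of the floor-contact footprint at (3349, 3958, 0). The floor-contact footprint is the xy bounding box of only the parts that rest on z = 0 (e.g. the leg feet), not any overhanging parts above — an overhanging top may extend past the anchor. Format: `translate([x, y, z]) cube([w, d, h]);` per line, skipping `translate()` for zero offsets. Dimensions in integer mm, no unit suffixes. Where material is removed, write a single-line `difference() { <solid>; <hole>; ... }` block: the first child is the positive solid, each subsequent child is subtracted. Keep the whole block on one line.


difference() { translate([189, 438, 0]) cube([3160, 152, 2570]); translate([806, 438, 0]) cube([941, 152, 1997]); }
translate([189, 3806, 0]) cube([3160, 152, 2570]);
translate([189, 590, 0]) cube([152, 3216, 2570]);
translate([3197, 590, 0]) cube([152, 3216, 2570]);


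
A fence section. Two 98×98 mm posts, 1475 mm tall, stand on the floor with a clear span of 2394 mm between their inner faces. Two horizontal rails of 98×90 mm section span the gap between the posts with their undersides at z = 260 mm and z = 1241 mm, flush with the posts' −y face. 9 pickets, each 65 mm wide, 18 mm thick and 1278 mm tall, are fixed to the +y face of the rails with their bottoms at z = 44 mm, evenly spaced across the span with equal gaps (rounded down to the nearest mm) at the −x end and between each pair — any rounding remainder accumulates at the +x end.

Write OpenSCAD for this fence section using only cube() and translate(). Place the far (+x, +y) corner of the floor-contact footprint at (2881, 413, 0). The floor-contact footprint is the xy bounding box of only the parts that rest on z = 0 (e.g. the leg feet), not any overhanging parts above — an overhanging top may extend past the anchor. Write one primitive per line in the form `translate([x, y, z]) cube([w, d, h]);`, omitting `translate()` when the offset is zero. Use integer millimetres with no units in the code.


translate([291, 315, 0]) cube([98, 98, 1475]);
translate([2783, 315, 0]) cube([98, 98, 1475]);
translate([389, 315, 260]) cube([2394, 98, 90]);
translate([389, 315, 1241]) cube([2394, 98, 90]);
translate([569, 413, 44]) cube([65, 18, 1278]);
translate([814, 413, 44]) cube([65, 18, 1278]);
translate([1059, 413, 44]) cube([65, 18, 1278]);
translate([1304, 413, 44]) cube([65, 18, 1278]);
translate([1549, 413, 44]) cube([65, 18, 1278]);
translate([1794, 413, 44]) cube([65, 18, 1278]);
translate([2039, 413, 44]) cube([65, 18, 1278]);
translate([2284, 413, 44]) cube([65, 18, 1278]);
translate([2529, 413, 44]) cube([65, 18, 1278]);


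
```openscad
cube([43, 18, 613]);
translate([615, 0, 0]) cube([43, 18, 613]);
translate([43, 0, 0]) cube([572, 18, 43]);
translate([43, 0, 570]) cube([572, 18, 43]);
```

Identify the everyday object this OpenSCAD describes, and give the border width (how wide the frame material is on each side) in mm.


A picture frame. The border width is 43 mm.

Four thin pieces enclosing a rectangular opening — a picture frame. The two full-height stiles are 613 mm tall; the top rail sits at z = 570 and is 43 mm tall, so the border above the opening is 613 − 570 = 43 mm, matching the stile x-width.


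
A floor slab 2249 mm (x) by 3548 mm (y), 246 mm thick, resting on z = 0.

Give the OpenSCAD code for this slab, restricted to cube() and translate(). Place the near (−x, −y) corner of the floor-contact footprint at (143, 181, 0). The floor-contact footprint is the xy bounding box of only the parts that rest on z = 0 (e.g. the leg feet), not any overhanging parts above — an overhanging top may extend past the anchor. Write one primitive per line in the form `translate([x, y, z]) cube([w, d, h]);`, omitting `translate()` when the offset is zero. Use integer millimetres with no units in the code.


translate([143, 181, 0]) cube([2249, 3548, 246]);


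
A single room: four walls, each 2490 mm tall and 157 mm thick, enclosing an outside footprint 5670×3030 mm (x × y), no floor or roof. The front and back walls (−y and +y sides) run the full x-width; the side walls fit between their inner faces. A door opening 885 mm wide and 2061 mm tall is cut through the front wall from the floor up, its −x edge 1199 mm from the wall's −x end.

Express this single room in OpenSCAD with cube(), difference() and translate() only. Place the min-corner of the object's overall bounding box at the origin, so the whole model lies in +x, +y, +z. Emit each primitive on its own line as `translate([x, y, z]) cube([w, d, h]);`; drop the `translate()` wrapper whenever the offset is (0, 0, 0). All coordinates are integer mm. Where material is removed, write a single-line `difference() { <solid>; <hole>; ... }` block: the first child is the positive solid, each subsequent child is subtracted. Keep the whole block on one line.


difference() { cube([5670, 157, 2490]); translate([1199, 0, 0]) cube([885, 157, 2061]); }
translate([0, 2873, 0]) cube([5670, 157, 2490]);
translate([0, 157, 0]) cube([157, 2716, 2490]);
translate([5513, 157, 0]) cube([157, 2716, 2490]);


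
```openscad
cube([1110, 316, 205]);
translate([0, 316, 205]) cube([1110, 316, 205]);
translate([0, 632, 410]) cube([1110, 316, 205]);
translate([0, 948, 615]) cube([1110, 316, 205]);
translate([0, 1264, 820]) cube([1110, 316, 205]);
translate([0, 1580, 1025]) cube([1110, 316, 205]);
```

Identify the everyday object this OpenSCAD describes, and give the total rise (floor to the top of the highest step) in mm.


A staircase. The total rise is 1230 mm.

6 identical blocks, each offset up and back from the previous — a staircase. Each step is 205 mm tall and there are 6 of them, so the total rise is 6 × 205 = 1230 mm.


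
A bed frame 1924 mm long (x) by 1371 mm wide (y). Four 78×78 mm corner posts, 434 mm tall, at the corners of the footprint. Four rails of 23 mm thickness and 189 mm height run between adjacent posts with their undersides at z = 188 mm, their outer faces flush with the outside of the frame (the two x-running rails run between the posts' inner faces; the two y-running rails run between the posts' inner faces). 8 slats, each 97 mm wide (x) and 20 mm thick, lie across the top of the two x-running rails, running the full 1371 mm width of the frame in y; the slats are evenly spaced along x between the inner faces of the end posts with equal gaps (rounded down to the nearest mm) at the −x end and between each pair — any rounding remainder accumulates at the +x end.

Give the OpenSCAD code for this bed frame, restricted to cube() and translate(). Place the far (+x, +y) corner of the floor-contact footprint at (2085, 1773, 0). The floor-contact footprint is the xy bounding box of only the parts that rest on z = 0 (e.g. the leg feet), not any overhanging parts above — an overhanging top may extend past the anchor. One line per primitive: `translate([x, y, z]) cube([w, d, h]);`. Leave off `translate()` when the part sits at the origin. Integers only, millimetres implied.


// slat z = rail_z + rail_h = 188 + 189 = 377
// slat gap = ⌊(1768 − 8·97) / 9⌋ = 110
translate([161, 402, 0]) cube([78, 78, 434]);
translate([161, 1695, 0]) cube([78, 78, 434]);
translate([2007, 402, 0]) cube([78, 78, 434]);
translate([2007, 1695, 0]) cube([78, 78, 434]);
translate([239, 402, 188]) cube([1768, 23, 189]);
translate([239, 1750, 188]) cube([1768, 23, 189]);
translate([161, 480, 188]) cube([23, 1215, 189]);
translate([2062, 480, 188]) cube([23, 1215, 189]);
translate([349, 402, 377]) cube([97, 1371, 20]);
translate([556, 402, 377]) cube([97, 1371, 20]);
translate([763, 402, 377]) cube([97, 1371, 20]);
translate([970, 402, 377]) cube([97, 1371, 20]);
translate([1177, 402, 377]) cube([97, 1371, 20]);
translate([1384, 402, 377]) cube([97, 1371, 20]);
translate([1591, 402, 377]) cube([97, 1371, 20]);
translate([1798, 402, 377]) cube([97, 1371, 20]);


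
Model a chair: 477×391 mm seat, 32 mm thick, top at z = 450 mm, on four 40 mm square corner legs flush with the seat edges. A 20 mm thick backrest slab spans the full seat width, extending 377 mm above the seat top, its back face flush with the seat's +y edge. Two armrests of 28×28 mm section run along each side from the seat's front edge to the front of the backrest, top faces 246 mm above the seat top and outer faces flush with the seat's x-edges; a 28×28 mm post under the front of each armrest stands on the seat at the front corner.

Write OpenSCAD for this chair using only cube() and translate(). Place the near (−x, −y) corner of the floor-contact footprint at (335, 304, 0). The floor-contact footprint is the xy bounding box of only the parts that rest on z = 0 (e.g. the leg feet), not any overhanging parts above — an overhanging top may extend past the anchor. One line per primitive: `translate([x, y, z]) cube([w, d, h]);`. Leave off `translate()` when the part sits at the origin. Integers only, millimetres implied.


translate([335, 304, 418]) cube([477, 391, 32]);
translate([335, 304, 0]) cube([40, 40, 418]);
translate([772, 304, 0]) cube([40, 40, 418]);
translate([335, 655, 0]) cube([40, 40, 418]);
translate([772, 655, 0]) cube([40, 40, 418]);
translate([335, 675, 450]) cube([477, 20, 377]);
translate([335, 304, 668]) cube([28, 371, 28]);
translate([784, 304, 668]) cube([28, 371, 28]);
translate([335, 304, 450]) cube([28, 28, 218]);
translate([784, 304, 450]) cube([28, 28, 218]);


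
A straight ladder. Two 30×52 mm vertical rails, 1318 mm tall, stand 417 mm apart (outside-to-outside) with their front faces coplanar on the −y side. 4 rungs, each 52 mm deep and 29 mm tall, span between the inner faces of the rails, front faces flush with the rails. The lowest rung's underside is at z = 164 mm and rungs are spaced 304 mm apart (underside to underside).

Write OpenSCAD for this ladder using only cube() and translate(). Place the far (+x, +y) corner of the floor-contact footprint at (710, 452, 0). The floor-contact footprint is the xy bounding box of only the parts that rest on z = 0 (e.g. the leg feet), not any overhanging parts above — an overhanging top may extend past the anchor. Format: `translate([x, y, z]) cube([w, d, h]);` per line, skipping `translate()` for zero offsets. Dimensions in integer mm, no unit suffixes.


translate([293, 400, 0]) cube([30, 52, 1318]);
translate([680, 400, 0]) cube([30, 52, 1318]);
translate([323, 400, 164]) cube([357, 52, 29]);
translate([323, 400, 468]) cube([357, 52, 29]);
translate([323, 400, 772]) cube([357, 52, 29]);
translate([323, 400, 1076]) cube([357, 52, 29]);


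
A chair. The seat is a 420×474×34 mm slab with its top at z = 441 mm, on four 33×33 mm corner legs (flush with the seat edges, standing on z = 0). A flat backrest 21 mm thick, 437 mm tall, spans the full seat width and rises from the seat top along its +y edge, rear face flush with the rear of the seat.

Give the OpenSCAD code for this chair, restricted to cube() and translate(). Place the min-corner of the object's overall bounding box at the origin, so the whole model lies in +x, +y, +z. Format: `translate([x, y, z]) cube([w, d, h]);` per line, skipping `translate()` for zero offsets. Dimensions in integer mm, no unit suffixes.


translate([0, 0, 407]) cube([420, 474, 34]);
cube([33, 33, 407]);
translate([387, 0, 0]) cube([33, 33, 407]);
translate([0, 441, 0]) cube([33, 33, 407]);
translate([387, 441, 0]) cube([33, 33, 407]);
translate([0, 453, 441]) cube([420, 21, 437]);


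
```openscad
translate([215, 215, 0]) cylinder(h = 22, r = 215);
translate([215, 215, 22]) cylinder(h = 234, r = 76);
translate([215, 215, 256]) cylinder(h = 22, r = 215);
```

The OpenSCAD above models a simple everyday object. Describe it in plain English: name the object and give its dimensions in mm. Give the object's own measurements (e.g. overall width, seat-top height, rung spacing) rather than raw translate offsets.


A spool: two coaxial disc flanges of radius 215 mm and thickness 22 mm, joined by a core cylinder of radius 76 mm and height 234 mm. The lower flange rests on z = 0 and the three cylinders share a vertical axis.


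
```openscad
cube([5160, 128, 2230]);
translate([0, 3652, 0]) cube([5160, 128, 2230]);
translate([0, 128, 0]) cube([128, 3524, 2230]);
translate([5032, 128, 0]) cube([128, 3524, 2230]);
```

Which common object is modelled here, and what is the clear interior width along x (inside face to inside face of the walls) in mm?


A house (or room) frame. The interior width is 4904 mm.

Four 2230 mm walls enclosing a rectangle with no floor or roof — a room or house frame. Outside width is 5160 mm and wall thickness is 128 mm, so the interior width is 5160 − 2 × 128 = 4904 mm.


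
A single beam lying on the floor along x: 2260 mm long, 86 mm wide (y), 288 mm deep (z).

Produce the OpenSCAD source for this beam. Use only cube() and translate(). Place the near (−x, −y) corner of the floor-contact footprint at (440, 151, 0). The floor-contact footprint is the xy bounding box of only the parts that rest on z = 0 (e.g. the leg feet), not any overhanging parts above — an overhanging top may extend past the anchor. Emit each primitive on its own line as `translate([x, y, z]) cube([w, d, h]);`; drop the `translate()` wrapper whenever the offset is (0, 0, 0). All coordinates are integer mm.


translate([440, 151, 0]) cube([2260, 86, 288]);


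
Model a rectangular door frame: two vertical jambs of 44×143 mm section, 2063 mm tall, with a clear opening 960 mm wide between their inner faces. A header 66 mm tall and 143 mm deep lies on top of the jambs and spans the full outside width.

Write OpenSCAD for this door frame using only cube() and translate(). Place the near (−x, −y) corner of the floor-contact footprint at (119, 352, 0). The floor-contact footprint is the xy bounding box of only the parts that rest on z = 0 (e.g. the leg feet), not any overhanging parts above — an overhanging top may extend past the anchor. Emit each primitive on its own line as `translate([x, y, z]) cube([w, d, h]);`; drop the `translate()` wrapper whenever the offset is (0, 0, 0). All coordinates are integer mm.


translate([119, 352, 0]) cube([44, 143, 2063]);
translate([1123, 352, 0]) cube([44, 143, 2063]);
translate([119, 352, 2063]) cube([1048, 143, 66]);


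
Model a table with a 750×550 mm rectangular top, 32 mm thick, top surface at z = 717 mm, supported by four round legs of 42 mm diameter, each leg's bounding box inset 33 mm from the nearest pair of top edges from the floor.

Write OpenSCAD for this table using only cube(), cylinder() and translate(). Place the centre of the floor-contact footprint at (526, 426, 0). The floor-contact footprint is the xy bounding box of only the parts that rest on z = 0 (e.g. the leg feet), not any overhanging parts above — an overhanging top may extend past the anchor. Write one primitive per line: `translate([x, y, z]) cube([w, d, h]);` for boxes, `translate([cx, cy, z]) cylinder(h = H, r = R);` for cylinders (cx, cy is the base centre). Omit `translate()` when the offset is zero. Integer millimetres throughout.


translate([151, 151, 685]) cube([750, 550, 32]);
translate([205, 205, 0]) cylinder(h = 685, r = 21);
translate([847, 205, 0]) cylinder(h = 685, r = 21);
translate([205, 647, 0]) cylinder(h = 685, r = 21);
translate([847, 647, 0]) cylinder(h = 685, r = 21);


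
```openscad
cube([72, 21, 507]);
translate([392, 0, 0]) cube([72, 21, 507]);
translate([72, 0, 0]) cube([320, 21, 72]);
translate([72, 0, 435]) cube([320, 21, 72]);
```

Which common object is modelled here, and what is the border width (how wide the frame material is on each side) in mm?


A picture frame. The border width is 72 mm.

Four thin pieces enclosing a rectangular opening — a picture frame. The two full-height stiles are 507 mm tall; the top rail sits at z = 435 and is 72 mm tall, so the border above the opening is 507 − 435 = 72 mm, matching the stile x-width.


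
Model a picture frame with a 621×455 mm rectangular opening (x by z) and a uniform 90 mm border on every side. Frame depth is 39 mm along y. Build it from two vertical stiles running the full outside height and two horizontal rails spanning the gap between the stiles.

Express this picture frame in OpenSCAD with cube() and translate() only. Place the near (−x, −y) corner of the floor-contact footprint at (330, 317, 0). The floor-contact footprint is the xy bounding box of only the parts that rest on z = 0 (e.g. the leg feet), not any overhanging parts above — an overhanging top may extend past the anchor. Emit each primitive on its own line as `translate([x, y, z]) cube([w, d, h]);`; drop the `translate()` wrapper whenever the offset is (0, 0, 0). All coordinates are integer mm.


translate([330, 317, 0]) cube([90, 39, 635]);
translate([1041, 317, 0]) cube([90, 39, 635]);
translate([420, 317, 0]) cube([621, 39, 90]);
translate([420, 317, 545]) cube([621, 39, 90]);


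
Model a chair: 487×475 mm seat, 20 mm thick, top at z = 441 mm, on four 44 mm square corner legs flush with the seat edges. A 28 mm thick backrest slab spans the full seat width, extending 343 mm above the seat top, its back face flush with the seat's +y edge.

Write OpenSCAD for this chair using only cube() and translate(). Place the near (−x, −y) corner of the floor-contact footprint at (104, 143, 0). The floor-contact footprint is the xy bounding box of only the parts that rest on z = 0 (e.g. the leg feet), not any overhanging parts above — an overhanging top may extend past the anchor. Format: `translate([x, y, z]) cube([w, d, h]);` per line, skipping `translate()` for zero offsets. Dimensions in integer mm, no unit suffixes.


translate([104, 143, 421]) cube([487, 475, 20]);
translate([104, 143, 0]) cube([44, 44, 421]);
translate([547, 143, 0]) cube([44, 44, 421]);
translate([104, 574, 0]) cube([44, 44, 421]);
translate([547, 574, 0]) cube([44, 44, 421]);
translate([104, 590, 441]) cube([487, 28, 343]);


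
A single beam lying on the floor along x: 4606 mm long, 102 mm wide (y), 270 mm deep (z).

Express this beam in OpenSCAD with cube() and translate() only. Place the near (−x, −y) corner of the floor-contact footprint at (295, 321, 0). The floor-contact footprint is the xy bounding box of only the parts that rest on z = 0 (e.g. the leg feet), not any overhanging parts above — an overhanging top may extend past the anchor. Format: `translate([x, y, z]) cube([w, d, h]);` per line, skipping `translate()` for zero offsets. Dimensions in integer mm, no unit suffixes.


translate([295, 321, 0]) cube([4606, 102, 270]);


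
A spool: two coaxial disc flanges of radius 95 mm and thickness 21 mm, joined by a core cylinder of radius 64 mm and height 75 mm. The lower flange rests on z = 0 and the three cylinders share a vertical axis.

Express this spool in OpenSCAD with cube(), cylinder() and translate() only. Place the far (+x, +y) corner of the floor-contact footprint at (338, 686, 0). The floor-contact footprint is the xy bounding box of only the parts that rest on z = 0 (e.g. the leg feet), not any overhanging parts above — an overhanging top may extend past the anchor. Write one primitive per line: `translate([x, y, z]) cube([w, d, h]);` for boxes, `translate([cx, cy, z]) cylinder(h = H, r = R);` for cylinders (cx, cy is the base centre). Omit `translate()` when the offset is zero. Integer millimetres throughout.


translate([243, 591, 0]) cylinder(h = 21, r = 95);
translate([243, 591, 21]) cylinder(h = 75, r = 64);
translate([243, 591, 96]) cylinder(h = 21, r = 95);


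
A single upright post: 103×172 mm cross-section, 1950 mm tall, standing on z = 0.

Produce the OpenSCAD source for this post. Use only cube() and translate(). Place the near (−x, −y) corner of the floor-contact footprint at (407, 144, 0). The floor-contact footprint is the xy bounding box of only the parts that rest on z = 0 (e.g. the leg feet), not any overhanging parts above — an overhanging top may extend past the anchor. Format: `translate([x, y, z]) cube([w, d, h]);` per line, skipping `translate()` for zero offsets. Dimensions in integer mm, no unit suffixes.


translate([407, 144, 0]) cube([103, 172, 1950]);


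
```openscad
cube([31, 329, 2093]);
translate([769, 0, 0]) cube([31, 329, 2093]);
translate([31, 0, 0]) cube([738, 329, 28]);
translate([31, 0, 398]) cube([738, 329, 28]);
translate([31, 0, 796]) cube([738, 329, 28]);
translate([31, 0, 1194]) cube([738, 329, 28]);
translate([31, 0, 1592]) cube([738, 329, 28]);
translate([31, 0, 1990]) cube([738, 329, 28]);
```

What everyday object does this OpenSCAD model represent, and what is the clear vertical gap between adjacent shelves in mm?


A bookshelf. The clear shelf gap is 370 mm.

Two tall side panels with 6 horizontal boards between them — a bookshelf. The first two shelf undersides are at z = 0 and z = 398; with shelf thickness 28, the clear gap is 398 − 0 − 28 = 370 mm.


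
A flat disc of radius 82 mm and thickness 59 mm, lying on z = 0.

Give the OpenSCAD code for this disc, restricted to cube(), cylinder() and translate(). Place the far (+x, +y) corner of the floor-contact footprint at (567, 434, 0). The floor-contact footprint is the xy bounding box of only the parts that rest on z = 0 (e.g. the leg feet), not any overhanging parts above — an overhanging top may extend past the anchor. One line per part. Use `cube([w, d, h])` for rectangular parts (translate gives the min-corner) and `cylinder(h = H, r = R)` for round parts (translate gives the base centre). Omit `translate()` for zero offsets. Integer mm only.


translate([485, 352, 0]) cylinder(h = 59, r = 82);


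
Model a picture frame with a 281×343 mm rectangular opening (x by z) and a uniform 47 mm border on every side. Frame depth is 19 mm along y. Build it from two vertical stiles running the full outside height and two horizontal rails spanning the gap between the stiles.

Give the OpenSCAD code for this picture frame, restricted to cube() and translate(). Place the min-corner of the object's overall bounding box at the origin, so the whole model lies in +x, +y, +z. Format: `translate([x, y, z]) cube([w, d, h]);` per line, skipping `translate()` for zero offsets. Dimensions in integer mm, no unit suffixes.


cube([47, 19, 437]);
translate([328, 0, 0]) cube([47, 19, 437]);
translate([47, 0, 0]) cube([281, 19, 47]);
translate([47, 0, 390]) cube([281, 19, 47]);


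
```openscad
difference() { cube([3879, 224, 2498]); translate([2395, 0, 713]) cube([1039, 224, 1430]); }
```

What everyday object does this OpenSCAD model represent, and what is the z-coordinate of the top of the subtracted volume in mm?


A wall with a window opening. The window head height is 2143 mm.

A wall with a rectangular opening subtracted — a window. Sill at z = 713, opening 1430 mm tall, so the head is at 713 + 1430 = 2143 mm.


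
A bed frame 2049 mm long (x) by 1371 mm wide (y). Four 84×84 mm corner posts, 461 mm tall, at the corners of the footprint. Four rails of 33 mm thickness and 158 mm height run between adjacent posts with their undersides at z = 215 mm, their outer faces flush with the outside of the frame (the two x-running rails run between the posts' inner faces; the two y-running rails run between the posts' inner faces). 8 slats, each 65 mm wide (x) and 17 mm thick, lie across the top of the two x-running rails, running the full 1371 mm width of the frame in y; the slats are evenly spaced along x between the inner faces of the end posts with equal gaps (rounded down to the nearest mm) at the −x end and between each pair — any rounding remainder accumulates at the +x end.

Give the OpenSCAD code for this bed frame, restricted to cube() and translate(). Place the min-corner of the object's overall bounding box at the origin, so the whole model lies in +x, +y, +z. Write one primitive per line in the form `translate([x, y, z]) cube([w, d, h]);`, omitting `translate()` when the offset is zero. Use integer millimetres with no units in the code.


cube([84, 84, 461]);
translate([0, 1287, 0]) cube([84, 84, 461]);
translate([1965, 0, 0]) cube([84, 84, 461]);
translate([1965, 1287, 0]) cube([84, 84, 461]);
translate([84, 0, 215]) cube([1881, 33, 158]);
translate([84, 1338, 215]) cube([1881, 33, 158]);
translate([0, 84, 215]) cube([33, 1203, 158]);
translate([2016, 84, 215]) cube([33, 1203, 158]);
translate([235, 0, 373]) cube([65, 1371, 17]);
translate([451, 0, 373]) cube([65, 1371, 17]);
translate([667, 0, 373]) cube([65, 1371, 17]);
translate([883, 0, 373]) cube([65, 1371, 17]);
translate([1099, 0, 373]) cube([65, 1371, 17]);
translate([1315, 0, 373]) cube([65, 1371, 17]);
translate([1531, 0, 373]) cube([65, 1371, 17]);
translate([1747, 0, 373]) cube([65, 1371, 17]);


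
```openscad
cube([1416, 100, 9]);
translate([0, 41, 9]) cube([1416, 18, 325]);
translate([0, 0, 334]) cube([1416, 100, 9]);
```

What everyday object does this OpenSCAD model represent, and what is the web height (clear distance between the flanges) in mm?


An I-beam. The web height is 325 mm.

Two wide flanges with a thin centred web — an I-beam. Overall 343 mm minus two 9 mm flanges gives a web of 343 − 2·9 = 325 mm.


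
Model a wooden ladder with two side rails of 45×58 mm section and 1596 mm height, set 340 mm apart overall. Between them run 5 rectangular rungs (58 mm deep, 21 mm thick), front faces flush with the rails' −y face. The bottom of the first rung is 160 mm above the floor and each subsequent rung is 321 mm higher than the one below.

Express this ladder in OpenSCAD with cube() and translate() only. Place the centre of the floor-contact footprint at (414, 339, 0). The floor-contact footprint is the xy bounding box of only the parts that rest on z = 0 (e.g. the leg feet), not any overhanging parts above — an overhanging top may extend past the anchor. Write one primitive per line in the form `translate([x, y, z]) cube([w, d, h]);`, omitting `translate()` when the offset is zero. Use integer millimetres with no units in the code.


translate([244, 310, 0]) cube([45, 58, 1596]);
translate([539, 310, 0]) cube([45, 58, 1596]);
translate([289, 310, 160]) cube([250, 58, 21]);
translate([289, 310, 481]) cube([250, 58, 21]);
translate([289, 310, 802]) cube([250, 58, 21]);
translate([289, 310, 1123]) cube([250, 58, 21]);
translate([289, 310, 1444]) cube([250, 58, 21]);


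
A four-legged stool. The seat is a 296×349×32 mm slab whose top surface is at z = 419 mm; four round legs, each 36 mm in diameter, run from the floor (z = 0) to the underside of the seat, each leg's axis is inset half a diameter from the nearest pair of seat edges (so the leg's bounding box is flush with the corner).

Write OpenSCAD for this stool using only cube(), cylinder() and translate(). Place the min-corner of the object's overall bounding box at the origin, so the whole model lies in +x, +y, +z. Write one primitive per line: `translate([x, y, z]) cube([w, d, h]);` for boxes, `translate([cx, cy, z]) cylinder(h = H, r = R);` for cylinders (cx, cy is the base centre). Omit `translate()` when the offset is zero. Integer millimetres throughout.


translate([0, 0, 387]) cube([296, 349, 32]);
translate([18, 18, 0]) cylinder(h = 387, r = 18);
translate([278, 18, 0]) cylinder(h = 387, r = 18);
translate([18, 331, 0]) cylinder(h = 387, r = 18);
translate([278, 331, 0]) cylinder(h = 387, r = 18);


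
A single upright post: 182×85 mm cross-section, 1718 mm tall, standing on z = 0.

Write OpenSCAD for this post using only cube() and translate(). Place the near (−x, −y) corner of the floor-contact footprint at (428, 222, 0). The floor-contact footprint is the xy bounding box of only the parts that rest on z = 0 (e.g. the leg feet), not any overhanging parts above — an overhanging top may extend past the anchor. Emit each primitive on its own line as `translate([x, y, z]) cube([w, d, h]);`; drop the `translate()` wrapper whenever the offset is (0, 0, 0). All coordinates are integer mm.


translate([428, 222, 0]) cube([182, 85, 1718]);


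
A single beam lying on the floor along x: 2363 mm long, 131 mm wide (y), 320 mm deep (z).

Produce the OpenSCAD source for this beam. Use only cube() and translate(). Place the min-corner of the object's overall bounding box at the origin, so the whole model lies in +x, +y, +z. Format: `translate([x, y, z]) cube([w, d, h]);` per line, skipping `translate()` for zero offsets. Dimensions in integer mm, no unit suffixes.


cube([2363, 131, 320]);


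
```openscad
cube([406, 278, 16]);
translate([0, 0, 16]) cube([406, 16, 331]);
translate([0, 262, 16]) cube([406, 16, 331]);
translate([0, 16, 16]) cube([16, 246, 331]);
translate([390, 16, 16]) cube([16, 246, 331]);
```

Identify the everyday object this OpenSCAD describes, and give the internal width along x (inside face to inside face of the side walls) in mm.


An open box. The internal width is 374 mm.

A 406×278 base slab with four walls standing on it — an open box. The base is 406 mm wide and the walls are 16 mm thick, so the internal width is 406 − 2 × 16 = 374 mm.


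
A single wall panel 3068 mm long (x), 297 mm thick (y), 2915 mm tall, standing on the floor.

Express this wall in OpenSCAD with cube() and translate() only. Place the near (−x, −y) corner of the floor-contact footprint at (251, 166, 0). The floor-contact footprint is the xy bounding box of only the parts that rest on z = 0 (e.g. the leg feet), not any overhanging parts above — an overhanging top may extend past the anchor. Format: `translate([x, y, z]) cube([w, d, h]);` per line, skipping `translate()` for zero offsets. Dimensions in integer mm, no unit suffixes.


translate([251, 166, 0]) cube([3068, 297, 2915]);


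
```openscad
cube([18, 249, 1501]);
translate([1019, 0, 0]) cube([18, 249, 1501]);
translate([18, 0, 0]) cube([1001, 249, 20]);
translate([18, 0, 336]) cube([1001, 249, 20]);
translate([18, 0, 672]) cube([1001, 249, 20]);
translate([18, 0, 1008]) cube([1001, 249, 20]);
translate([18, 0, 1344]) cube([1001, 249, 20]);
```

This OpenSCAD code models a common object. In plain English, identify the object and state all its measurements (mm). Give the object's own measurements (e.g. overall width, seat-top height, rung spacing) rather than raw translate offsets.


An open bookshelf. Two side panels, each 18 mm thick, 249 mm deep and 1501 mm tall, stand 1037 mm apart (outside-to-outside). Between them sit 5 shelves, each 20 mm thick and 249 mm deep, spanning the full gap between the sides. The bottom shelf rests on the floor (its underside at z = 0) and the clear gap between one shelf's top and the next shelf's underside is 316 mm.


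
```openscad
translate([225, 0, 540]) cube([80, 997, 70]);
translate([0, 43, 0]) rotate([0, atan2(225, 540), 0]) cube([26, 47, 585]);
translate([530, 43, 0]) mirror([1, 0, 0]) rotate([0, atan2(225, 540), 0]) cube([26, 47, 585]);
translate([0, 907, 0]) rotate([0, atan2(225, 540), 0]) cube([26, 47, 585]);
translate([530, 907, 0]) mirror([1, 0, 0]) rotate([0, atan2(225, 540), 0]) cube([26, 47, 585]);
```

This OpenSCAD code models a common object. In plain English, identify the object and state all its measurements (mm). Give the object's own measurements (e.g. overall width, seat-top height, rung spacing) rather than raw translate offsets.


A sawhorse. A 80×997×70 mm beam (x, y, z) sits on two A-frame leg pairs. Each pair is two raked legs of 26×47 mm section (47 mm along y) splaying symmetrically in x. Each leg rises 540 mm vertically over 225 mm of horizontal reach and is 585 mm long along its own axis. Every leg's outer bottom edge rests on the floor and its outer top edge meets a bottom edge of the beam — the left legs (tilting toward +x) meet the beam's −x bottom edge, the right legs (their mirror images, tilting toward −x) meet its +x bottom edge — so the leg tops tuck under the beam, the beam's underside is 540 mm above the floor, and the feet are 530 mm apart outside-to-outside with the beam centred between them. The two leg pairs are set in 43 mm from either end of the beam.


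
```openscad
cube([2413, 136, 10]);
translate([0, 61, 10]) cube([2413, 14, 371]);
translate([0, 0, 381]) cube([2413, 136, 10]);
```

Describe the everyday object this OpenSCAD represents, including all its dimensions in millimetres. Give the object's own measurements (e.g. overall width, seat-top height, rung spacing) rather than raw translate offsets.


An I-beam lying along x, 2413 mm long. Overall section height 391 mm. Two flanges 136 mm wide (y) and 10 mm thick, one on the floor and one at the top; a web 14 mm thick runs between them, centred on the flange width.


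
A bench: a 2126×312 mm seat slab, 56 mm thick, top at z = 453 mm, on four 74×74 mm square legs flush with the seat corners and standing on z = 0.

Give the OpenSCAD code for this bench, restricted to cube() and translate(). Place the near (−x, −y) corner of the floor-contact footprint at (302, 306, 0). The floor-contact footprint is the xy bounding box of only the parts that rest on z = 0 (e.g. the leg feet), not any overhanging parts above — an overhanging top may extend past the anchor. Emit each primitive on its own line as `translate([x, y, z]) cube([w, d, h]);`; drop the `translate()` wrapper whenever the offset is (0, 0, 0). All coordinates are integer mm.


translate([302, 306, 397]) cube([2126, 312, 56]);
translate([302, 306, 0]) cube([74, 74, 397]);
translate([302, 544, 0]) cube([74, 74, 397]);
translate([2354, 306, 0]) cube([74, 74, 397]);
translate([2354, 544, 0]) cube([74, 74, 397]);


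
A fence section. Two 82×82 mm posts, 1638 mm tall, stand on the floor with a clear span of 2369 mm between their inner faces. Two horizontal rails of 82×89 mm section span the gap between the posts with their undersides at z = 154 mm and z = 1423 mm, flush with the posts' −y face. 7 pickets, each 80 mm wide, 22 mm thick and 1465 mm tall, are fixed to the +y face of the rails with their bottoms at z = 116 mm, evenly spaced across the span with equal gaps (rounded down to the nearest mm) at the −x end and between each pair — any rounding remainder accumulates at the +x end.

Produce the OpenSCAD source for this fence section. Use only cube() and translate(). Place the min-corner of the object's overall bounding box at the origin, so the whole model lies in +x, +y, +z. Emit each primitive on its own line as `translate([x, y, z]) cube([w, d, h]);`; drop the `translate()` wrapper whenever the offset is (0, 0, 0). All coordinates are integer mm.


cube([82, 82, 1638]);
translate([2451, 0, 0]) cube([82, 82, 1638]);
translate([82, 0, 154]) cube([2369, 82, 89]);
translate([82, 0, 1423]) cube([2369, 82, 89]);
translate([308, 82, 116]) cube([80, 22, 1465]);
translate([614, 82, 116]) cube([80, 22, 1465]);
translate([920, 82, 116]) cube([80, 22, 1465]);
translate([1226, 82, 116]) cube([80, 22, 1465]);
translate([1532, 82, 116]) cube([80, 22, 1465]);
translate([1838, 82, 116]) cube([80, 22, 1465]);
translate([2144, 82, 116]) cube([80, 22, 1465]);
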